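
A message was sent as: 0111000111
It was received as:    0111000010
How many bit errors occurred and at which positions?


XOR: 0000000101

2 error(s) at position(s): 7, 9


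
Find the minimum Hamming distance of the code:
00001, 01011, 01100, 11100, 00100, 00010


Comparing all pairs, minimum distance: 1
Can detect 0 errors, correct 0 errors

1


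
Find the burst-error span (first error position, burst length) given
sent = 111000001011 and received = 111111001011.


XOR: 000111000000

Burst at position 3, length 3


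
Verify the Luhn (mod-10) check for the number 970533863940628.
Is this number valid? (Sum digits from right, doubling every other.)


Luhn sum = 69
69 mod 10 = 9

Invalid (Luhn sum mod 10 = 9)


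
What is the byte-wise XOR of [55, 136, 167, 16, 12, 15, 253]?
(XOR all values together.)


XOR chain: 55 ^ 136 ^ 167 ^ 16 ^ 12 ^ 15 ^ 253 = 246

246


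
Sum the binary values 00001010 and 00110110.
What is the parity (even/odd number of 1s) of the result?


00001010 = 10
00110110 = 54
Sum = 64 = 1000000
1s count = 1

odd parity (1 ones in 1000000)


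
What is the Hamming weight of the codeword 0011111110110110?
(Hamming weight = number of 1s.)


Counting 1s in 0011111110110110

11


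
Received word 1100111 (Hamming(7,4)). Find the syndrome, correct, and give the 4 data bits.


Syndrome = 7: error at position 7

Data: 0110 (corrected bit 7)


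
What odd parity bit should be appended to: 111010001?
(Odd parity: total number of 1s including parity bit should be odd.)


Number of 1s in data: 5
Parity bit: 0

0


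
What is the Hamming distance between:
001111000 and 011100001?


XOR: 010011001
Count of 1s: 4

4


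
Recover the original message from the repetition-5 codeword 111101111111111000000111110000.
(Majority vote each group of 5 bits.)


Groups: 11110, 11111, 11111, 00000, 01111, 10000
Majority votes: 111010

111010


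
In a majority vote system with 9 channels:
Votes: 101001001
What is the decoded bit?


Ones: 4 out of 9
Threshold: 5

0 (4/9 voted 1)


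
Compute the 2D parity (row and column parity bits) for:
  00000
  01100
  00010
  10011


Row parities: 0011
Column parities: 11101

Row P: 0011, Col P: 11101, Corner: 0


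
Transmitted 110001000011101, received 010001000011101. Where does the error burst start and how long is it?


XOR: 100000000000000

Burst at position 0, length 1


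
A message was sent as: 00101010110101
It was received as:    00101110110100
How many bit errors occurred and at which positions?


XOR: 00000100000001

2 error(s) at position(s): 5, 13


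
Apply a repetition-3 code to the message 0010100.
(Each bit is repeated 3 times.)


Each bit -> 3 copies

000000111000111000000


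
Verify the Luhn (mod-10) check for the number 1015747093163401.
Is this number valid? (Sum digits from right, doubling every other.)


Luhn sum = 54
54 mod 10 = 4

Invalid (Luhn sum mod 10 = 4)


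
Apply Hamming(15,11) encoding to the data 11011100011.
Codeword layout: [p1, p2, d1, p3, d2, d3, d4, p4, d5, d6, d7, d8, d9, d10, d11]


Parity bits: p1=1, p2=1, p3=0, p4=0

111010101100011


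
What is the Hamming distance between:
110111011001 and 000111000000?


XOR: 110000011001
Count of 1s: 5

5


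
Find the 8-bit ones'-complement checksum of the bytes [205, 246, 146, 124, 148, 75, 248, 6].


Sum = 1198 mod 256 = 174
Complement = 81

81


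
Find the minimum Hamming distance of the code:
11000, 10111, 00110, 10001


Comparing all pairs, minimum distance: 2
Can detect 1 errors, correct 0 errors

2


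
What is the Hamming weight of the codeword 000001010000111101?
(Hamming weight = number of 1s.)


Counting 1s in 000001010000111101

7


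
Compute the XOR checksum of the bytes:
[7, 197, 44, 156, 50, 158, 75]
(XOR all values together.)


XOR chain: 7 ^ 197 ^ 44 ^ 156 ^ 50 ^ 158 ^ 75 = 149

149


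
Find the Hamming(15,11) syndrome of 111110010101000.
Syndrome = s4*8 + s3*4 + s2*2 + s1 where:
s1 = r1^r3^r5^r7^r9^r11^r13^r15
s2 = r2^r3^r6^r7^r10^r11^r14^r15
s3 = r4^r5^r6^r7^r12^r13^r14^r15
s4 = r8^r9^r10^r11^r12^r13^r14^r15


s1=1, s2=1, s3=1, s4=1

Syndrome = 15 (error at position 15)


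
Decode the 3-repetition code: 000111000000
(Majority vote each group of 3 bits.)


Groups: 000, 111, 000, 000
Majority votes: 0100

0100


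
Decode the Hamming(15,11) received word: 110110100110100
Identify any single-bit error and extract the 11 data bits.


Syndrome = 9: error at position 9

Data: 01011110100 (corrected bit 9)


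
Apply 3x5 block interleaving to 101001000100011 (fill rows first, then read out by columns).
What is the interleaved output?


Matrix:
  10100
  10001
  00011
Read columns: 110000100001011

110000100001011


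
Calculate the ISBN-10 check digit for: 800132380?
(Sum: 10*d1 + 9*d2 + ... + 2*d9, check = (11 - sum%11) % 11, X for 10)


Weighted sum: 151
151 mod 11 = 8

Check digit: 3


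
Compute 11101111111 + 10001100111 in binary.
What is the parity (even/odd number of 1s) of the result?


11101111111 = 1919
10001100111 = 1127
Sum = 3046 = 101111100110
1s count = 8

even parity (8 ones in 101111100110)


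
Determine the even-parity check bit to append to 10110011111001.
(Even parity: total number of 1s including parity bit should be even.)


Number of 1s in data: 9
Parity bit: 1

1


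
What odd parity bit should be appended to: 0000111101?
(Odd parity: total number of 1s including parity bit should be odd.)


Number of 1s in data: 5
Parity bit: 0

0


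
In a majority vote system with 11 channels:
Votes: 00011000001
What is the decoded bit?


Ones: 3 out of 11
Threshold: 6

0 (3/11 voted 1)


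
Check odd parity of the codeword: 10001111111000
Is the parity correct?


Number of 1s: 8

No, parity error (8 ones)


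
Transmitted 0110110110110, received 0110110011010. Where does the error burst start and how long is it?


XOR: 0000000101100

Burst at position 7, length 4


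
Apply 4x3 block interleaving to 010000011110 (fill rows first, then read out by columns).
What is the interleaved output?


Matrix:
  010
  000
  011
  110
Read columns: 000110110010

000110110010


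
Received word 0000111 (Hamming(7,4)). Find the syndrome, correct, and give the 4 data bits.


Syndrome = 4: error at position 4

Data: 0111 (corrected bit 4)


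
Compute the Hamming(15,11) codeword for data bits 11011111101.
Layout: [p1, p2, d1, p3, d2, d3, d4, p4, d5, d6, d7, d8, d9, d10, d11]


Parity bits: p1=1, p2=1, p3=1, p4=0

111110101111101


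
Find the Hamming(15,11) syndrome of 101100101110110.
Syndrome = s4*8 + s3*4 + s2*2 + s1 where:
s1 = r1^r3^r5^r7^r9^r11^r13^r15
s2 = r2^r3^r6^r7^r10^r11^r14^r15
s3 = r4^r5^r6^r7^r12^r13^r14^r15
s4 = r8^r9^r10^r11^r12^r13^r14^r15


s1=0, s2=1, s3=0, s4=1

Syndrome = 10 (error at position 10)


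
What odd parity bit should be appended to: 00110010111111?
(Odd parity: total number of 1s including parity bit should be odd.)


Number of 1s in data: 9
Parity bit: 0

0


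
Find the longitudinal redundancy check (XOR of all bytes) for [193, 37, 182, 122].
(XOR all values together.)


XOR chain: 193 ^ 37 ^ 182 ^ 122 = 40

40


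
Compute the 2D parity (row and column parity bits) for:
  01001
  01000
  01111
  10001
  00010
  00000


Row parities: 010010
Column parities: 11101

Row P: 010010, Col P: 11101, Corner: 0


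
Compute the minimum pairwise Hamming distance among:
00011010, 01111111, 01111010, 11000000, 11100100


Comparing all pairs, minimum distance: 2
Can detect 1 errors, correct 0 errors

2


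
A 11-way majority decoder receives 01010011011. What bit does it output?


Ones: 6 out of 11
Threshold: 6

1 (6/11 voted 1)


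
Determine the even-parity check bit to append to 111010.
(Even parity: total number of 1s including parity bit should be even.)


Number of 1s in data: 4
Parity bit: 0

0


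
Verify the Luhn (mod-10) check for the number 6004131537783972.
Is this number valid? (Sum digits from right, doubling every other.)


Luhn sum = 67
67 mod 10 = 7

Invalid (Luhn sum mod 10 = 7)


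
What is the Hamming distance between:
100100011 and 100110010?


XOR: 000010001
Count of 1s: 2

2


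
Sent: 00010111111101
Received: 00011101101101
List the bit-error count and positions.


XOR: 00001010010000

3 error(s) at position(s): 4, 6, 9


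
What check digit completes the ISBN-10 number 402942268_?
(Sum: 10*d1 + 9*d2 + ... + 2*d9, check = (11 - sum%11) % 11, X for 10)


Weighted sum: 195
195 mod 11 = 8

Check digit: 3


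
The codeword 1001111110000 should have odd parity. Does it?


Number of 1s: 7

Yes, parity is correct (7 ones)


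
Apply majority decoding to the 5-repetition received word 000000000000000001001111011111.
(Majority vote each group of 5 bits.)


Groups: 00000, 00000, 00000, 00100, 11110, 11111
Majority votes: 000011

000011


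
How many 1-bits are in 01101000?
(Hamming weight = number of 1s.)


Counting 1s in 01101000

3


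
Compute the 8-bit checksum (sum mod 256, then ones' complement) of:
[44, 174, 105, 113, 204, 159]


Sum = 799 mod 256 = 31
Complement = 224

224


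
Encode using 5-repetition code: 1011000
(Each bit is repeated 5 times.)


Each bit -> 5 copies

11111000001111111111000000000000000


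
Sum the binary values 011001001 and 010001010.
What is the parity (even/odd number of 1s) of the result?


011001001 = 201
010001010 = 138
Sum = 339 = 101010011
1s count = 5

odd parity (5 ones in 101010011)


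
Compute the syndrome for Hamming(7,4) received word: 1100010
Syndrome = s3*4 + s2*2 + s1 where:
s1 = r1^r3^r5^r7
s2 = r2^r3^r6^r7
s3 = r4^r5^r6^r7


s1=1, s2=0, s3=1

Syndrome = 5 (error at position 5)


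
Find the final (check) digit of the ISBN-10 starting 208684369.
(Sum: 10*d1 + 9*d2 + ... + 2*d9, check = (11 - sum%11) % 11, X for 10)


Weighted sum: 242
242 mod 11 = 0

Check digit: 0


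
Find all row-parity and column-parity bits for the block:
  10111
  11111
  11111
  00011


Row parities: 0110
Column parities: 10100

Row P: 0110, Col P: 10100, Corner: 0


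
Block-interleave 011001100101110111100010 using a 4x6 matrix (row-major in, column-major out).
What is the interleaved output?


Matrix:
  011001
  100101
  110111
  100010
Read columns: 011110101000011000111110

011110101000011000111110


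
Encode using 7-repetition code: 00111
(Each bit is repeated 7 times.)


Each bit -> 7 copies

00000000000000111111111111111111111


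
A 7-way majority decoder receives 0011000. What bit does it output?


Ones: 2 out of 7
Threshold: 4

0 (2/7 voted 1)


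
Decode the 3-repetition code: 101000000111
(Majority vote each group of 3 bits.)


Groups: 101, 000, 000, 111
Majority votes: 1001

1001


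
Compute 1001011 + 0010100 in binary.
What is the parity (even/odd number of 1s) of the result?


1001011 = 75
0010100 = 20
Sum = 95 = 1011111
1s count = 6

even parity (6 ones in 1011111)


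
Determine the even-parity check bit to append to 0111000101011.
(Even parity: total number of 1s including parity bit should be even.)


Number of 1s in data: 7
Parity bit: 1

1


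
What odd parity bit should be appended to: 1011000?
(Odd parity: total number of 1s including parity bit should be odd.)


Number of 1s in data: 3
Parity bit: 0

0


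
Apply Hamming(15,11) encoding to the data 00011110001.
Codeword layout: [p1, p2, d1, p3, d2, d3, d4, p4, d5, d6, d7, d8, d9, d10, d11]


Parity bits: p1=0, p2=0, p3=0, p4=0

000000101110001


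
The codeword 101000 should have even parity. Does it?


Number of 1s: 2

Yes, parity is correct (2 ones)


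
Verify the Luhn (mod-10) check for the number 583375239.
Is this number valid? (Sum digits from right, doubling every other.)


Luhn sum = 46
46 mod 10 = 6

Invalid (Luhn sum mod 10 = 6)


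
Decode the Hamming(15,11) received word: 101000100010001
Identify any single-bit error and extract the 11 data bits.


Syndrome = 1: error at position 1

Data: 10010010001 (corrected bit 1)


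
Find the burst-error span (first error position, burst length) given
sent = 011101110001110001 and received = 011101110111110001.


XOR: 000000000110000000

Burst at position 9, length 2


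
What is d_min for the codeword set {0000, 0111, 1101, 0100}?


Comparing all pairs, minimum distance: 1
Can detect 0 errors, correct 0 errors

1


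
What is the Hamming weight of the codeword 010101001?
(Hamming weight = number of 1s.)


Counting 1s in 010101001

4


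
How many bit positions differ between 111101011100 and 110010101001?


XOR: 001111110101
Count of 1s: 8

8


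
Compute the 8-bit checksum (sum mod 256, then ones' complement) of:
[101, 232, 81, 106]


Sum = 520 mod 256 = 8
Complement = 247

247


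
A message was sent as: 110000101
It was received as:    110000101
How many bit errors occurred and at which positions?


XOR: 000000000

0 errors (received matches sent)


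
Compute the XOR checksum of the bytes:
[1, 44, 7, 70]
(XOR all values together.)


XOR chain: 1 ^ 44 ^ 7 ^ 70 = 108

108


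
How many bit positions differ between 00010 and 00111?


XOR: 00101
Count of 1s: 2

2


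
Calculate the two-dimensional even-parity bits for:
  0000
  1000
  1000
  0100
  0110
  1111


Row parities: 011100
Column parities: 1101

Row P: 011100, Col P: 1101, Corner: 1


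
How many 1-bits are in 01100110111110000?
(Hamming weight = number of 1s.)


Counting 1s in 01100110111110000

9


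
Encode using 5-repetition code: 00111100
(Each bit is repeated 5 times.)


Each bit -> 5 copies

0000000000111111111111111111110000000000


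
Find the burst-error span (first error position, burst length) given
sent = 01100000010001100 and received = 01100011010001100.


XOR: 00000011000000000

Burst at position 6, length 2


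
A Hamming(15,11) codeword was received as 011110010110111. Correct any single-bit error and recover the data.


Syndrome = 5: error at position 5

Data: 10000110111 (corrected bit 5)


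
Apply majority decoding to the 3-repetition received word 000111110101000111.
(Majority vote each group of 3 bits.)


Groups: 000, 111, 110, 101, 000, 111
Majority votes: 011101

011101


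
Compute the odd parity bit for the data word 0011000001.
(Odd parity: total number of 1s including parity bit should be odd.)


Number of 1s in data: 3
Parity bit: 0

0


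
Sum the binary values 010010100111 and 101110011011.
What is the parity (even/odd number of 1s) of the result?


010010100111 = 1191
101110011011 = 2971
Sum = 4162 = 1000001000010
1s count = 3

odd parity (3 ones in 1000001000010)


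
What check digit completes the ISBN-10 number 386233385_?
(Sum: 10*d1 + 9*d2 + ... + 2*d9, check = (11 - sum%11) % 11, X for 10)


Weighted sum: 243
243 mod 11 = 1

Check digit: X


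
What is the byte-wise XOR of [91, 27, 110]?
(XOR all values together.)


XOR chain: 91 ^ 27 ^ 110 = 46

46


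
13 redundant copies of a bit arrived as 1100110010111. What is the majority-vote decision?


Ones: 8 out of 13
Threshold: 7

1 (8/13 voted 1)


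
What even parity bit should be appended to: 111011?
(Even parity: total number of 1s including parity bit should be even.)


Number of 1s in data: 5
Parity bit: 1

1


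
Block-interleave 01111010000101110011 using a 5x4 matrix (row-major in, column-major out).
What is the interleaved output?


Matrix:
  0111
  1010
  0001
  0111
  0011
Read columns: 01000100101101110111

01000100101101110111


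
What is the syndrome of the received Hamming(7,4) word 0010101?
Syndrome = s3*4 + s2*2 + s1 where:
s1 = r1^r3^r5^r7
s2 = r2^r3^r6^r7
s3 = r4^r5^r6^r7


s1=1, s2=0, s3=0

Syndrome = 1 (error at position 1)


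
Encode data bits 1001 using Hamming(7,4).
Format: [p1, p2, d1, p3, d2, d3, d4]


Parity bits: p1=0, p2=0, p3=1

0011001


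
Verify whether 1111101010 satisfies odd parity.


Number of 1s: 7

Yes, parity is correct (7 ones)


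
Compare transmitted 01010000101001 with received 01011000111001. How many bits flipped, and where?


XOR: 00001000010000

2 error(s) at position(s): 4, 9


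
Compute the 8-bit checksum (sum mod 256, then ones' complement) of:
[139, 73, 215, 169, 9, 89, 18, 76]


Sum = 788 mod 256 = 20
Complement = 235

235


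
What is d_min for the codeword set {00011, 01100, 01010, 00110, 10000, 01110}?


Comparing all pairs, minimum distance: 1
Can detect 0 errors, correct 0 errors

1


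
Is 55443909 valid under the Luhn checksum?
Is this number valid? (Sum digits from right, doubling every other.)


Luhn sum = 42
42 mod 10 = 2

Invalid (Luhn sum mod 10 = 2)


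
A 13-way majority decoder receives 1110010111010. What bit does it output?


Ones: 8 out of 13
Threshold: 7

1 (8/13 voted 1)


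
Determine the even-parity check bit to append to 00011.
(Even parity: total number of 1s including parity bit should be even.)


Number of 1s in data: 2
Parity bit: 0

0


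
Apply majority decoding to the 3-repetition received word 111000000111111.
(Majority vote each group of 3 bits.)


Groups: 111, 000, 000, 111, 111
Majority votes: 10011

10011


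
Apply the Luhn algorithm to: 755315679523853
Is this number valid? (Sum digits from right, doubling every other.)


Luhn sum = 62
62 mod 10 = 2

Invalid (Luhn sum mod 10 = 2)


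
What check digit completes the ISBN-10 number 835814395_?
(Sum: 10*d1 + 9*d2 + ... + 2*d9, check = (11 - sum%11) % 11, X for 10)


Weighted sum: 278
278 mod 11 = 3

Check digit: 8


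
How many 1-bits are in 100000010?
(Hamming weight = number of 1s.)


Counting 1s in 100000010

2


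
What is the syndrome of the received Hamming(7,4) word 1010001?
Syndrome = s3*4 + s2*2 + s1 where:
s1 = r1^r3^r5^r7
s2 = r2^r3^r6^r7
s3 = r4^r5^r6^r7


s1=1, s2=0, s3=1

Syndrome = 5 (error at position 5)


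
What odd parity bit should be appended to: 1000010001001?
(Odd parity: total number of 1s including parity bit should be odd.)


Number of 1s in data: 4
Parity bit: 1

1


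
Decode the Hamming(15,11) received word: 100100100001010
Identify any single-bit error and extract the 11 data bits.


Syndrome = 0: no error detected

Data: 00010001010 (no errors)


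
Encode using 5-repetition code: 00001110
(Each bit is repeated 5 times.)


Each bit -> 5 copies

0000000000000000000011111111111111100000


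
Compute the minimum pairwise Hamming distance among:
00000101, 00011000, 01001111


Comparing all pairs, minimum distance: 3
Can detect 2 errors, correct 1 errors

3


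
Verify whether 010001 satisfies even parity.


Number of 1s: 2

Yes, parity is correct (2 ones)


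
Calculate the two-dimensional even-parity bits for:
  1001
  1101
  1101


Row parities: 011
Column parities: 1001

Row P: 011, Col P: 1001, Corner: 0


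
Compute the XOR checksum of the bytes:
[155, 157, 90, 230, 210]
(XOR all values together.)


XOR chain: 155 ^ 157 ^ 90 ^ 230 ^ 210 = 104

104


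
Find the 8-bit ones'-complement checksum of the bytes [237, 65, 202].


Sum = 504 mod 256 = 248
Complement = 7

7


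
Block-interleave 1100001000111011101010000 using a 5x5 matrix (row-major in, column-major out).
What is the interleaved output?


Matrix:
  11000
  01000
  11101
  11010
  10000
Read columns: 1011111110001000001000100

1011111110001000001000100


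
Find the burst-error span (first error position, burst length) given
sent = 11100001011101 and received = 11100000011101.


XOR: 00000001000000

Burst at position 7, length 1


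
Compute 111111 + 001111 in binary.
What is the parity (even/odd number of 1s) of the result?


111111 = 63
001111 = 15
Sum = 78 = 1001110
1s count = 4

even parity (4 ones in 1001110)


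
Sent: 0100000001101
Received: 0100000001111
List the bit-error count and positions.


XOR: 0000000000010

1 error(s) at position(s): 11


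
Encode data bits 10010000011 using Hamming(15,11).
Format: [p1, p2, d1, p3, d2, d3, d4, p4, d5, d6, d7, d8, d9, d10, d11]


Parity bits: p1=1, p2=0, p3=1, p4=0

101100100000011


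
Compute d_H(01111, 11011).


XOR: 10100
Count of 1s: 2

2


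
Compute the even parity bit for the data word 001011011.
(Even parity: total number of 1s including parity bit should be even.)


Number of 1s in data: 5
Parity bit: 1

1


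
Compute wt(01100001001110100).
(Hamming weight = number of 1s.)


Counting 1s in 01100001001110100

7


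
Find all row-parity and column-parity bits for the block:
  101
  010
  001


Row parities: 011
Column parities: 110

Row P: 011, Col P: 110, Corner: 0


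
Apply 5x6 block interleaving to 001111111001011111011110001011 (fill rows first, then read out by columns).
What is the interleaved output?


Matrix:
  001111
  111001
  011111
  011110
  001011
Read columns: 010000111011111101101011111101

010000111011111101101011111101


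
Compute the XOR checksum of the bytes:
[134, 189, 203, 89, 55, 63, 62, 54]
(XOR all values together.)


XOR chain: 134 ^ 189 ^ 203 ^ 89 ^ 55 ^ 63 ^ 62 ^ 54 = 169

169


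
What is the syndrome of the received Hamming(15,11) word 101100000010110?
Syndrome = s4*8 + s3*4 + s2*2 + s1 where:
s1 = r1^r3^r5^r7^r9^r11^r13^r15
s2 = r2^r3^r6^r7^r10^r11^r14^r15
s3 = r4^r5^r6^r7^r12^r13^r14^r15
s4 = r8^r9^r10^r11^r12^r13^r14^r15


s1=0, s2=1, s3=1, s4=1

Syndrome = 14 (error at position 14)


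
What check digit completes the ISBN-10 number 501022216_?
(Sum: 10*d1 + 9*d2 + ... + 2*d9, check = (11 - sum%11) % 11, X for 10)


Weighted sum: 103
103 mod 11 = 4

Check digit: 7


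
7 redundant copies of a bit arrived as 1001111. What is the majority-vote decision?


Ones: 5 out of 7
Threshold: 4

1 (5/7 voted 1)


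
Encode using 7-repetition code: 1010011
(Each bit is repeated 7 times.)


Each bit -> 7 copies

1111111000000011111110000000000000011111111111111


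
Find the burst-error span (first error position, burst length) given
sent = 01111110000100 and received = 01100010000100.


XOR: 00011100000000

Burst at position 3, length 3


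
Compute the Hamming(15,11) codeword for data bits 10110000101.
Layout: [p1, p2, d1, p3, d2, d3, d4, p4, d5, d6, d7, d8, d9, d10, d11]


Parity bits: p1=0, p2=0, p3=0, p4=0

001001100000101


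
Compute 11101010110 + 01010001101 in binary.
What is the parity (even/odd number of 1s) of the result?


11101010110 = 1878
01010001101 = 653
Sum = 2531 = 100111100011
1s count = 7

odd parity (7 ones in 100111100011)


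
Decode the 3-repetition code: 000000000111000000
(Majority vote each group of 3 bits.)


Groups: 000, 000, 000, 111, 000, 000
Majority votes: 000100

000100


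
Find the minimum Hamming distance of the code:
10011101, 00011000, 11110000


Comparing all pairs, minimum distance: 3
Can detect 2 errors, correct 1 errors

3


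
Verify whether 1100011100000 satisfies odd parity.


Number of 1s: 5

Yes, parity is correct (5 ones)


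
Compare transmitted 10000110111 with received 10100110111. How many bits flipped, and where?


XOR: 00100000000

1 error(s) at position(s): 2


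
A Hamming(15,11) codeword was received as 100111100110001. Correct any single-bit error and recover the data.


Syndrome = 15: error at position 15

Data: 01110110000 (corrected bit 15)


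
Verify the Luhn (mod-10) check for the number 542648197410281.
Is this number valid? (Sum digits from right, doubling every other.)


Luhn sum = 65
65 mod 10 = 5

Invalid (Luhn sum mod 10 = 5)


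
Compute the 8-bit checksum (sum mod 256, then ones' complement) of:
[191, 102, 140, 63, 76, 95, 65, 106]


Sum = 838 mod 256 = 70
Complement = 185

185


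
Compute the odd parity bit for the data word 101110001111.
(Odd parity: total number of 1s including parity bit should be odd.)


Number of 1s in data: 8
Parity bit: 1

1


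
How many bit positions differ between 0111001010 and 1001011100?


XOR: 1110010110
Count of 1s: 6

6


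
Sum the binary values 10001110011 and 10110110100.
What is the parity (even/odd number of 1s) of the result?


10001110011 = 1139
10110110100 = 1460
Sum = 2599 = 101000100111
1s count = 6

even parity (6 ones in 101000100111)


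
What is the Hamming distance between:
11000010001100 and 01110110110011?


XOR: 10110100111111
Count of 1s: 10

10


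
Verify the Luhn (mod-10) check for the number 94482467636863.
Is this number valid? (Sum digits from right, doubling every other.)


Luhn sum = 70
70 mod 10 = 0

Valid (Luhn sum mod 10 = 0)


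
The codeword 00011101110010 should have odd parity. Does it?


Number of 1s: 7

Yes, parity is correct (7 ones)


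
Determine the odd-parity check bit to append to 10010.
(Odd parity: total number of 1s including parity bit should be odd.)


Number of 1s in data: 2
Parity bit: 1

1


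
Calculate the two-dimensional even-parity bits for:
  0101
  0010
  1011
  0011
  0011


Row parities: 01100
Column parities: 1100

Row P: 01100, Col P: 1100, Corner: 0


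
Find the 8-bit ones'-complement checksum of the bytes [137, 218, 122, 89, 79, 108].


Sum = 753 mod 256 = 241
Complement = 14

14


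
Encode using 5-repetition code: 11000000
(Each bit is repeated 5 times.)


Each bit -> 5 copies

1111111111000000000000000000000000000000


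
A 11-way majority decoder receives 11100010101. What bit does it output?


Ones: 6 out of 11
Threshold: 6

1 (6/11 voted 1)


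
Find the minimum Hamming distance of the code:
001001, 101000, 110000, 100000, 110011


Comparing all pairs, minimum distance: 1
Can detect 0 errors, correct 0 errors

1


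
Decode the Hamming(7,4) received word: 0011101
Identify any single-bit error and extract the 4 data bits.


Syndrome = 5: error at position 5

Data: 1001 (corrected bit 5)


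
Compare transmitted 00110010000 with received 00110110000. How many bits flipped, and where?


XOR: 00000100000

1 error(s) at position(s): 5


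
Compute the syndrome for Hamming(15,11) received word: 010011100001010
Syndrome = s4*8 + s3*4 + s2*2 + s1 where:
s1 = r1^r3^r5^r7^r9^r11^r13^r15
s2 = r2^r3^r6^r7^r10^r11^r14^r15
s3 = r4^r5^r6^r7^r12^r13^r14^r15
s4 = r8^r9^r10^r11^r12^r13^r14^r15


s1=0, s2=0, s3=1, s4=0

Syndrome = 4 (error at position 4)


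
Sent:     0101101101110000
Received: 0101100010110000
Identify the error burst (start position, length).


XOR: 0000001111000000

Burst at position 6, length 4


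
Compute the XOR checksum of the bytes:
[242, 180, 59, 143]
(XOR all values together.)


XOR chain: 242 ^ 180 ^ 59 ^ 143 = 242

242


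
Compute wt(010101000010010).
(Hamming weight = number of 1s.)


Counting 1s in 010101000010010

5


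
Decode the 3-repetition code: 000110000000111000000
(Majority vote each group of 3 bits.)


Groups: 000, 110, 000, 000, 111, 000, 000
Majority votes: 0100100

0100100


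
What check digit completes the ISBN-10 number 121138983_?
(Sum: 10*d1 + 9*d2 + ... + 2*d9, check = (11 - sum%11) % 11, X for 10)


Weighted sum: 167
167 mod 11 = 2

Check digit: 9


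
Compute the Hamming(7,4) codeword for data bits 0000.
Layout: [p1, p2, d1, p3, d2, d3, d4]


Parity bits: p1=0, p2=0, p3=0

0000000


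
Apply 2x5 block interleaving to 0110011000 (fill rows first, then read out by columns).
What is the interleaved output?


Matrix:
  01100
  11000
Read columns: 0111100000

0111100000


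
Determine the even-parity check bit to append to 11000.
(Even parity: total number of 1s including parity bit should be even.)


Number of 1s in data: 2
Parity bit: 0

0


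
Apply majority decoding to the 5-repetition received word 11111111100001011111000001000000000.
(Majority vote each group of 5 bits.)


Groups: 11111, 11110, 00010, 11111, 00000, 10000, 00000
Majority votes: 1101000

1101000


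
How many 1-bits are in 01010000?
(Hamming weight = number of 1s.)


Counting 1s in 01010000

2


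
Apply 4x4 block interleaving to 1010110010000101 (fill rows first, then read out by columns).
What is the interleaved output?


Matrix:
  1010
  1100
  1000
  0101
Read columns: 1110010110000001

1110010110000001


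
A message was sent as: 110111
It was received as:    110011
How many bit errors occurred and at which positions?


XOR: 000100

1 error(s) at position(s): 3


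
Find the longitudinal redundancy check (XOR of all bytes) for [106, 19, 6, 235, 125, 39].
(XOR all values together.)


XOR chain: 106 ^ 19 ^ 6 ^ 235 ^ 125 ^ 39 = 206

206


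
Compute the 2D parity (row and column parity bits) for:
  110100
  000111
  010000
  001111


Row parities: 1110
Column parities: 101100

Row P: 1110, Col P: 101100, Corner: 1


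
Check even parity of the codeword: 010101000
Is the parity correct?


Number of 1s: 3

No, parity error (3 ones)


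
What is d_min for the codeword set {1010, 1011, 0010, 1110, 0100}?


Comparing all pairs, minimum distance: 1
Can detect 0 errors, correct 0 errors

1


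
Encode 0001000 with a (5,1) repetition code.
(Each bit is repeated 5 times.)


Each bit -> 5 copies

00000000000000011111000000000000000


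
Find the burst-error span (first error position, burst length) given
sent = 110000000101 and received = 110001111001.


XOR: 000001111100

Burst at position 5, length 5


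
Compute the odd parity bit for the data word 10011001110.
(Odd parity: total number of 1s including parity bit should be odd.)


Number of 1s in data: 6
Parity bit: 1

1


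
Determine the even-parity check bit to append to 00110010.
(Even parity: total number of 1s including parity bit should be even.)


Number of 1s in data: 3
Parity bit: 1

1


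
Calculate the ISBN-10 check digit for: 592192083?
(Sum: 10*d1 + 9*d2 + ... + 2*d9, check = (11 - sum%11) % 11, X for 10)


Weighted sum: 248
248 mod 11 = 6

Check digit: 5


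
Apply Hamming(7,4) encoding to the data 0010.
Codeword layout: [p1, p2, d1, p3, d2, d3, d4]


Parity bits: p1=0, p2=1, p3=1

0101010


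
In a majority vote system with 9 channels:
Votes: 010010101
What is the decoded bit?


Ones: 4 out of 9
Threshold: 5

0 (4/9 voted 1)


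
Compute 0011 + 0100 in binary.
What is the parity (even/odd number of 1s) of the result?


0011 = 3
0100 = 4
Sum = 7 = 111
1s count = 3

odd parity (3 ones in 111)


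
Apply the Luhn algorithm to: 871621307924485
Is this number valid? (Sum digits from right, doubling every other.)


Luhn sum = 66
66 mod 10 = 6

Invalid (Luhn sum mod 10 = 6)


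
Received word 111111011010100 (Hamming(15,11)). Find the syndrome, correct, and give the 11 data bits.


Syndrome = 0: no error detected

Data: 11101010100 (no errors)


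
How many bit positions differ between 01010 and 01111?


XOR: 00101
Count of 1s: 2

2


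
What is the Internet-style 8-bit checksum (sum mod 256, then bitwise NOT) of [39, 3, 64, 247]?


Sum = 353 mod 256 = 97
Complement = 158

158


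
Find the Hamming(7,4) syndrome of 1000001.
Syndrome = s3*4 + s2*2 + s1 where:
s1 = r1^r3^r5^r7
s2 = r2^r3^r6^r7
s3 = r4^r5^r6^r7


s1=0, s2=1, s3=1

Syndrome = 6 (error at position 6)


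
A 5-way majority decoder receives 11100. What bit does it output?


Ones: 3 out of 5
Threshold: 3

1 (3/5 voted 1)


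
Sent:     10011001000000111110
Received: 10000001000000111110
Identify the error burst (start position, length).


XOR: 00011000000000000000

Burst at position 3, length 2


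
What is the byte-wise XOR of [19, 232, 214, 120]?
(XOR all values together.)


XOR chain: 19 ^ 232 ^ 214 ^ 120 = 85

85


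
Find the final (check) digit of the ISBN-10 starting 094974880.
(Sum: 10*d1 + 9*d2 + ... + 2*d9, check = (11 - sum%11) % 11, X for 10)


Weighted sum: 294
294 mod 11 = 8

Check digit: 3


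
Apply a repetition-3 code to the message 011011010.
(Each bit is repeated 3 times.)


Each bit -> 3 copies

000111111000111111000111000


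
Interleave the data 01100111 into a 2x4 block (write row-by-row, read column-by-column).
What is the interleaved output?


Matrix:
  0110
  0111
Read columns: 00111101

00111101


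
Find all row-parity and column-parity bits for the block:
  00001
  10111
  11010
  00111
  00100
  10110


Row parities: 101111
Column parities: 11001

Row P: 101111, Col P: 11001, Corner: 1


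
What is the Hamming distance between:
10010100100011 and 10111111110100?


XOR: 00101011010111
Count of 1s: 8

8


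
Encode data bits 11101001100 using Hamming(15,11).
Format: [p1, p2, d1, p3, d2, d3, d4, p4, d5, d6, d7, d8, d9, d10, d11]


Parity bits: p1=0, p2=0, p3=0, p4=1

001011011001100


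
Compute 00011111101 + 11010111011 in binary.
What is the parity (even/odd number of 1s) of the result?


00011111101 = 253
11010111011 = 1723
Sum = 1976 = 11110111000
1s count = 7

odd parity (7 ones in 11110111000)


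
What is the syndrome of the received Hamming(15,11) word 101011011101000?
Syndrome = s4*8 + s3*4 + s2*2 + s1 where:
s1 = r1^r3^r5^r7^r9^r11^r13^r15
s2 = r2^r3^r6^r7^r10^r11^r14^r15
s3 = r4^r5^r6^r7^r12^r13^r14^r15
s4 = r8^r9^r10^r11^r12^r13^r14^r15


s1=0, s2=1, s3=1, s4=0

Syndrome = 6 (error at position 6)


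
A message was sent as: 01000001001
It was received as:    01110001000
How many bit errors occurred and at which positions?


XOR: 00110000001

3 error(s) at position(s): 2, 3, 10


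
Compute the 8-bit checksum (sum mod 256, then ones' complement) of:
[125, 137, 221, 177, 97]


Sum = 757 mod 256 = 245
Complement = 10

10


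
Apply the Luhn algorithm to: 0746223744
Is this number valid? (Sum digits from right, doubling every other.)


Luhn sum = 52
52 mod 10 = 2

Invalid (Luhn sum mod 10 = 2)


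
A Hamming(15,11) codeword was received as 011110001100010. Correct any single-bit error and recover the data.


Syndrome = 13: error at position 13

Data: 11001100110 (corrected bit 13)


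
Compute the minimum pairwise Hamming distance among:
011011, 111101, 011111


Comparing all pairs, minimum distance: 1
Can detect 0 errors, correct 0 errors

1


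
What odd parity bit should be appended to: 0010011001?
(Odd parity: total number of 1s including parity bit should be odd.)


Number of 1s in data: 4
Parity bit: 1

1


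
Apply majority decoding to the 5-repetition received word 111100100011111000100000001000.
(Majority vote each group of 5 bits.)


Groups: 11110, 01000, 11111, 00010, 00000, 01000
Majority votes: 101000

101000


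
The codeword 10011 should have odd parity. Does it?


Number of 1s: 3

Yes, parity is correct (3 ones)


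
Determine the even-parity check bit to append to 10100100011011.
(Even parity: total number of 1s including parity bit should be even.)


Number of 1s in data: 7
Parity bit: 1

1


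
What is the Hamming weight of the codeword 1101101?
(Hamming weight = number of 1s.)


Counting 1s in 1101101

5


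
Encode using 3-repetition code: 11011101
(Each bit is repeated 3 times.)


Each bit -> 3 copies

111111000111111111000111


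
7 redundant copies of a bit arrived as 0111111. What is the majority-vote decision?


Ones: 6 out of 7
Threshold: 4

1 (6/7 voted 1)


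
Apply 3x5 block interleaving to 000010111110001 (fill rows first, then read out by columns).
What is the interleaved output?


Matrix:
  00001
  01111
  10001
Read columns: 001010010010111

001010010010111


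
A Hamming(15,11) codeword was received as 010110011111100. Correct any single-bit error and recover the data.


Syndrome = 2: error at position 2

Data: 01001111100 (corrected bit 2)


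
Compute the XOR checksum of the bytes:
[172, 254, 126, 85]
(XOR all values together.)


XOR chain: 172 ^ 254 ^ 126 ^ 85 = 121

121


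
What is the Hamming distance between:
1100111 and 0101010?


XOR: 1001101
Count of 1s: 4

4


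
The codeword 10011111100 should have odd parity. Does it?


Number of 1s: 7

Yes, parity is correct (7 ones)


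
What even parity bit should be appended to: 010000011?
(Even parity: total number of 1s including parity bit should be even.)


Number of 1s in data: 3
Parity bit: 1

1


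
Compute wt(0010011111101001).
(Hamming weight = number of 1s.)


Counting 1s in 0010011111101001

9


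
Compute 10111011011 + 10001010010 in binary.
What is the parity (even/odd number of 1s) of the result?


10111011011 = 1499
10001010010 = 1106
Sum = 2605 = 101000101101
1s count = 6

even parity (6 ones in 101000101101)


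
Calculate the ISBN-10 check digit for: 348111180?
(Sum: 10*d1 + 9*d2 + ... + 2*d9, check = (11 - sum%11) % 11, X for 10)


Weighted sum: 176
176 mod 11 = 0

Check digit: 0


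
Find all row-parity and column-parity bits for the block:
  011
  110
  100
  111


Row parities: 0011
Column parities: 110

Row P: 0011, Col P: 110, Corner: 0


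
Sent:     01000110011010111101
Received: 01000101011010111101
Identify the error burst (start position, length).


XOR: 00000011000000000000

Burst at position 6, length 2


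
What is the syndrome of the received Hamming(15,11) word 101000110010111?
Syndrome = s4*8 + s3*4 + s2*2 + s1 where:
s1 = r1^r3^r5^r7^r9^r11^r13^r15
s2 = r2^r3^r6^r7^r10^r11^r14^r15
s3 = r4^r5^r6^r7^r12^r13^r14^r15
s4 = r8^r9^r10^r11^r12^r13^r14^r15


s1=0, s2=1, s3=0, s4=1

Syndrome = 10 (error at position 10)


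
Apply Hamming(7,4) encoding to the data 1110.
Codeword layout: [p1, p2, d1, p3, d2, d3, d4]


Parity bits: p1=0, p2=0, p3=0

0010110


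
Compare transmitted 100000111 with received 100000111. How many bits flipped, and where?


XOR: 000000000

0 errors (received matches sent)


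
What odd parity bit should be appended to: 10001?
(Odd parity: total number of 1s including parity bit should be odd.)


Number of 1s in data: 2
Parity bit: 1

1


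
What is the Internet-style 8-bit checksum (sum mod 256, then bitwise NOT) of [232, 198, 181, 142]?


Sum = 753 mod 256 = 241
Complement = 14

14


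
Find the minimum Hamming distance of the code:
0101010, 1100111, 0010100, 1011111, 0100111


Comparing all pairs, minimum distance: 1
Can detect 0 errors, correct 0 errors

1


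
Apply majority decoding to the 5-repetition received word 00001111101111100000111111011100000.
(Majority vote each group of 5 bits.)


Groups: 00001, 11110, 11111, 00000, 11111, 10111, 00000
Majority votes: 0110110

0110110


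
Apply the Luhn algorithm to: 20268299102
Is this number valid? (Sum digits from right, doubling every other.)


Luhn sum = 40
40 mod 10 = 0

Valid (Luhn sum mod 10 = 0)


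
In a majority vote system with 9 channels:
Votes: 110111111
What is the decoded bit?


Ones: 8 out of 9
Threshold: 5

1 (8/9 voted 1)


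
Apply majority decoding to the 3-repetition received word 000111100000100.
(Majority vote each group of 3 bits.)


Groups: 000, 111, 100, 000, 100
Majority votes: 01000

01000


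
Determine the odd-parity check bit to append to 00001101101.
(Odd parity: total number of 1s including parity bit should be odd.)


Number of 1s in data: 5
Parity bit: 0

0


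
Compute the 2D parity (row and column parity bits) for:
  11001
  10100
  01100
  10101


Row parities: 1001
Column parities: 10100

Row P: 1001, Col P: 10100, Corner: 0


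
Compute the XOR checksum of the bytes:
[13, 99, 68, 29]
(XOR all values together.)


XOR chain: 13 ^ 99 ^ 68 ^ 29 = 55

55
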